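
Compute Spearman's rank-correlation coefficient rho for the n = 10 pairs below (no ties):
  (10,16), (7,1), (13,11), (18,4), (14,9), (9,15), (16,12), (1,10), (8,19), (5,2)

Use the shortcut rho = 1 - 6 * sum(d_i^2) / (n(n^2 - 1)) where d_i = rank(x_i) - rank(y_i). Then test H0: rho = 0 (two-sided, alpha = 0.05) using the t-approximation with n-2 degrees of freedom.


Step 1: Rank x and y separately (midranks; no ties here).
rank(x): 10->6, 7->3, 13->7, 18->10, 14->8, 9->5, 16->9, 1->1, 8->4, 5->2
rank(y): 16->9, 1->1, 11->6, 4->3, 9->4, 15->8, 12->7, 10->5, 19->10, 2->2
Step 2: d_i = R_x(i) - R_y(i); compute d_i^2.
  (6-9)^2=9, (3-1)^2=4, (7-6)^2=1, (10-3)^2=49, (8-4)^2=16, (5-8)^2=9, (9-7)^2=4, (1-5)^2=16, (4-10)^2=36, (2-2)^2=0
sum(d^2) = 144.
Step 3: rho = 1 - 6*144 / (10*(10^2 - 1)) = 1 - 864/990 = 0.127273.
Step 4: Under H0, t = rho * sqrt((n-2)/(1-rho^2)) = 0.3629 ~ t(8).
Step 5: Two-sided p-value from the t-distribution with 8 df = 0.726057.
Step 6: alpha = 0.05. fail to reject H0.

rho = 0.1273, p = 0.726057, fail to reject H0 at alpha = 0.05.


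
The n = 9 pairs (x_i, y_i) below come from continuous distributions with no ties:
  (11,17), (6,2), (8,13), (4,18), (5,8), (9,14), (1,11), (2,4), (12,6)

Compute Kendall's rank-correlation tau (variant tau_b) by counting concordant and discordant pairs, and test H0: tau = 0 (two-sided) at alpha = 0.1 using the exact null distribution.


Step 1: Enumerate the 36 unordered pairs (i,j) with i<j and classify each by sign(x_j-x_i) * sign(y_j-y_i).
  (1,2):dx=-5,dy=-15->C; (1,3):dx=-3,dy=-4->C; (1,4):dx=-7,dy=+1->D; (1,5):dx=-6,dy=-9->C
  (1,6):dx=-2,dy=-3->C; (1,7):dx=-10,dy=-6->C; (1,8):dx=-9,dy=-13->C; (1,9):dx=+1,dy=-11->D
  (2,3):dx=+2,dy=+11->C; (2,4):dx=-2,dy=+16->D; (2,5):dx=-1,dy=+6->D; (2,6):dx=+3,dy=+12->C
  (2,7):dx=-5,dy=+9->D; (2,8):dx=-4,dy=+2->D; (2,9):dx=+6,dy=+4->C; (3,4):dx=-4,dy=+5->D
  (3,5):dx=-3,dy=-5->C; (3,6):dx=+1,dy=+1->C; (3,7):dx=-7,dy=-2->C; (3,8):dx=-6,dy=-9->C
  (3,9):dx=+4,dy=-7->D; (4,5):dx=+1,dy=-10->D; (4,6):dx=+5,dy=-4->D; (4,7):dx=-3,dy=-7->C
  (4,8):dx=-2,dy=-14->C; (4,9):dx=+8,dy=-12->D; (5,6):dx=+4,dy=+6->C; (5,7):dx=-4,dy=+3->D
  (5,8):dx=-3,dy=-4->C; (5,9):dx=+7,dy=-2->D; (6,7):dx=-8,dy=-3->C; (6,8):dx=-7,dy=-10->C
  (6,9):dx=+3,dy=-8->D; (7,8):dx=+1,dy=-7->D; (7,9):dx=+11,dy=-5->D; (8,9):dx=+10,dy=+2->C
Step 2: C = 20, D = 16, total pairs = 36.
Step 3: tau = (C - D)/(n(n-1)/2) = (20 - 16)/36 = 0.111111.
Step 4: Exact two-sided p-value (enumerate n! = 362880 permutations of y under H0): p = 0.761414.
Step 5: alpha = 0.1. fail to reject H0.

tau_b = 0.1111 (C=20, D=16), p = 0.761414, fail to reject H0.


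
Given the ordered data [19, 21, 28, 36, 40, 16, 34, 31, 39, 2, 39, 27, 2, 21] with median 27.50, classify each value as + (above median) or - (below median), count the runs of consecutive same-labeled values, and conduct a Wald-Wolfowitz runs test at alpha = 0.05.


Step 1: Compute median = 27.50; label A = above, B = below.
Labels in order: BBAAABAAABABBB  (n_A = 7, n_B = 7)
Step 2: Count runs R = 7.
Step 3: Under H0 (random ordering), E[R] = 2*n_A*n_B/(n_A+n_B) + 1 = 2*7*7/14 + 1 = 8.0000.
        Var[R] = 2*n_A*n_B*(2*n_A*n_B - n_A - n_B) / ((n_A+n_B)^2 * (n_A+n_B-1)) = 8232/2548 = 3.2308.
        SD[R] = 1.7974.
Step 4: Continuity-corrected z = (R + 0.5 - E[R]) / SD[R] = (7 + 0.5 - 8.0000) / 1.7974 = -0.2782.
Step 5: Two-sided p-value via normal approximation = 2*(1 - Phi(|z|)) = 0.780879.
Step 6: alpha = 0.05. fail to reject H0.

R = 7, z = -0.2782, p = 0.780879, fail to reject H0.


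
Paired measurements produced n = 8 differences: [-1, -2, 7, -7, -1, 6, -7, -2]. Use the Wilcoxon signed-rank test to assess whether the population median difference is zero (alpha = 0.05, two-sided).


Step 1: Drop any zero differences (none here) and take |d_i|.
|d| = [1, 2, 7, 7, 1, 6, 7, 2]
Step 2: Midrank |d_i| (ties get averaged ranks).
ranks: |1|->1.5, |2|->3.5, |7|->7, |7|->7, |1|->1.5, |6|->5, |7|->7, |2|->3.5
Step 3: Attach original signs; sum ranks with positive sign and with negative sign.
W+ = 7 + 5 = 12
W- = 1.5 + 3.5 + 7 + 1.5 + 7 + 3.5 = 24
(Check: W+ + W- = 36 should equal n(n+1)/2 = 36.)
Step 4: Test statistic W = min(W+, W-) = 12.
Step 5: Ties in |d|, so use the tie-corrected normal approximation.
        E[W] = n(n+1)/4 = 8*9/4 = 18.
        Tie groups: |d|=1 (t=2), |d|=2 (t=2), |d|=7 (t=3); sum(t^3 - t) = 36.
        Var[W] = n(n+1)(2n+1)/24 - sum(t^3-t)/48 = 1224/24 - 36/48 = 50.25.
        z = (W - E[W]) / sqrt(Var[W]) = (12 - 18) / 7.0887 = -0.8464.
        Two-sided p = 2*Phi(z) = 0.397321.
Step 6: alpha = 0.05. fail to reject H0.

W+ = 12, W- = 24, W = min = 12, p = 0.397321, fail to reject H0.


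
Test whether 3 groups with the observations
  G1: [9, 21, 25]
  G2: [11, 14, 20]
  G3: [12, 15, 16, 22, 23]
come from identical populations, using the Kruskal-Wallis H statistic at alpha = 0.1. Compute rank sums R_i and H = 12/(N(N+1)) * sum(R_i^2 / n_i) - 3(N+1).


Step 1: Combine all N = 11 observations and assign midranks.
sorted (value, group, rank): (9,G1,1), (11,G2,2), (12,G3,3), (14,G2,4), (15,G3,5), (16,G3,6), (20,G2,7), (21,G1,8), (22,G3,9), (23,G3,10), (25,G1,11)
Step 2: Sum ranks within each group.
R_1 = 20 (n_1 = 3)
R_2 = 13 (n_2 = 3)
R_3 = 33 (n_3 = 5)
Step 3: H = 12/(N(N+1)) * sum(R_i^2/n_i) - 3(N+1)
     = 12/(11*12) * (20^2/3 + 13^2/3 + 33^2/5) - 3*12
     = 0.090909 * 407.467 - 36
     = 1.042424.
Step 4: No ties, so H is used without correction.
Step 5: Under H0, H ~ chi^2(2); p-value = 0.593800.
Step 6: alpha = 0.1. fail to reject H0.

H = 1.0424, df = 2, p = 0.593800, fail to reject H0.


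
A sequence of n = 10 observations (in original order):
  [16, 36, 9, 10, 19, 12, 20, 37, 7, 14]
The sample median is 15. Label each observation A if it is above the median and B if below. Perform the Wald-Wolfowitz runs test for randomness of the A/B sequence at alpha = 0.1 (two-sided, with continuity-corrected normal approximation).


Step 1: Compute median = 15; label A = above, B = below.
Labels in order: AABBABAABB  (n_A = 5, n_B = 5)
Step 2: Count runs R = 6.
Step 3: Under H0 (random ordering), E[R] = 2*n_A*n_B/(n_A+n_B) + 1 = 2*5*5/10 + 1 = 6.0000.
        Var[R] = 2*n_A*n_B*(2*n_A*n_B - n_A - n_B) / ((n_A+n_B)^2 * (n_A+n_B-1)) = 2000/900 = 2.2222.
        SD[R] = 1.4907.
Step 4: R = E[R], so z = 0 with no continuity correction.
Step 5: Two-sided p-value via normal approximation = 2*(1 - Phi(|z|)) = 1.000000.
Step 6: alpha = 0.1. fail to reject H0.

R = 6, z = 0.0000, p = 1.000000, fail to reject H0.


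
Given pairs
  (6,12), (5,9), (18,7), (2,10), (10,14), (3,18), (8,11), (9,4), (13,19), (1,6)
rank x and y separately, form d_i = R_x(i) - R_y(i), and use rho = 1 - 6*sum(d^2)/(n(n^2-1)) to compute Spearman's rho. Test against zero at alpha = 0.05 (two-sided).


Step 1: Rank x and y separately (midranks; no ties here).
rank(x): 6->5, 5->4, 18->10, 2->2, 10->8, 3->3, 8->6, 9->7, 13->9, 1->1
rank(y): 12->7, 9->4, 7->3, 10->5, 14->8, 18->9, 11->6, 4->1, 19->10, 6->2
Step 2: d_i = R_x(i) - R_y(i); compute d_i^2.
  (5-7)^2=4, (4-4)^2=0, (10-3)^2=49, (2-5)^2=9, (8-8)^2=0, (3-9)^2=36, (6-6)^2=0, (7-1)^2=36, (9-10)^2=1, (1-2)^2=1
sum(d^2) = 136.
Step 3: rho = 1 - 6*136 / (10*(10^2 - 1)) = 1 - 816/990 = 0.175758.
Step 4: Under H0, t = rho * sqrt((n-2)/(1-rho^2)) = 0.5050 ~ t(8).
Step 5: Two-sided p-value from the t-distribution with 8 df = 0.627188.
Step 6: alpha = 0.05. fail to reject H0.

rho = 0.1758, p = 0.627188, fail to reject H0 at alpha = 0.05.


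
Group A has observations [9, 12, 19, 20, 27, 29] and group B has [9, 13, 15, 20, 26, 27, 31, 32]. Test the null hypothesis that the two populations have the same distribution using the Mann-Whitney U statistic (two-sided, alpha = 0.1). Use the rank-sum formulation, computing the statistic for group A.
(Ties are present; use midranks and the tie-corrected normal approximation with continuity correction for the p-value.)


Step 1: Combine and sort all 14 observations; assign midranks.
sorted (value, group): (9,X), (9,Y), (12,X), (13,Y), (15,Y), (19,X), (20,X), (20,Y), (26,Y), (27,X), (27,Y), (29,X), (31,Y), (32,Y)
ranks: 9->1.5, 9->1.5, 12->3, 13->4, 15->5, 19->6, 20->7.5, 20->7.5, 26->9, 27->10.5, 27->10.5, 29->12, 31->13, 32->14
Step 2: Rank sum for X: R1 = 1.5 + 3 + 6 + 7.5 + 10.5 + 12 = 40.5.
Step 3: U_X = R1 - n1(n1+1)/2 = 40.5 - 6*7/2 = 40.5 - 21 = 19.5.
       U_Y = n1*n2 - U_X = 48 - 19.5 = 28.5.
Step 4: Ties are present, so use the tie-corrected normal approximation (with continuity correction) for the p-value.
Step 5: p-value = 0.604382; compare to alpha = 0.1. fail to reject H0.

U_X = 19.5, p = 0.604382, fail to reject H0 at alpha = 0.1.


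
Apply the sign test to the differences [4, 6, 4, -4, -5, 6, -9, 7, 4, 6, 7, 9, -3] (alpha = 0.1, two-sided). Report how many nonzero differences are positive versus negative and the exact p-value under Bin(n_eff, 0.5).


Step 1: Discard zero differences. Original n = 13; n_eff = number of nonzero differences = 13.
Nonzero differences (with sign): +4, +6, +4, -4, -5, +6, -9, +7, +4, +6, +7, +9, -3
Step 2: Count signs: positive = 9, negative = 4.
Step 3: Under H0: P(positive) = 0.5, so the number of positives S ~ Bin(13, 0.5).
Step 4: Two-sided exact p-value = sum of Bin(13,0.5) probabilities at or below the observed probability = 0.266846.
Step 5: alpha = 0.1. fail to reject H0.

n_eff = 13, pos = 9, neg = 4, p = 0.266846, fail to reject H0.


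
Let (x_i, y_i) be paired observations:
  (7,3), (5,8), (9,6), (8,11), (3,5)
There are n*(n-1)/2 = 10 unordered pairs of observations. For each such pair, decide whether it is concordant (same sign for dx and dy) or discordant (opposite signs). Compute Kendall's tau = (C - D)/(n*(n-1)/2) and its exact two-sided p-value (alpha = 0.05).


Step 1: Enumerate the 10 unordered pairs (i,j) with i<j and classify each by sign(x_j-x_i) * sign(y_j-y_i).
  (1,2):dx=-2,dy=+5->D; (1,3):dx=+2,dy=+3->C; (1,4):dx=+1,dy=+8->C; (1,5):dx=-4,dy=+2->D
  (2,3):dx=+4,dy=-2->D; (2,4):dx=+3,dy=+3->C; (2,5):dx=-2,dy=-3->C; (3,4):dx=-1,dy=+5->D
  (3,5):dx=-6,dy=-1->C; (4,5):dx=-5,dy=-6->C
Step 2: C = 6, D = 4, total pairs = 10.
Step 3: tau = (C - D)/(n(n-1)/2) = (6 - 4)/10 = 0.200000.
Step 4: Exact two-sided p-value (enumerate n! = 120 permutations of y under H0): p = 0.816667.
Step 5: alpha = 0.05. fail to reject H0.

tau_b = 0.2000 (C=6, D=4), p = 0.816667, fail to reject H0.


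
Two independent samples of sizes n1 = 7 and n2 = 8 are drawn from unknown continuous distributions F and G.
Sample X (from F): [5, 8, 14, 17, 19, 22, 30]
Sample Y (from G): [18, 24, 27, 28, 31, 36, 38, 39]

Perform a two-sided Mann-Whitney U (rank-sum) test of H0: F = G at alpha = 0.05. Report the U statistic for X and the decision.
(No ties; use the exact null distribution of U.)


Step 1: Combine and sort all 15 observations; assign midranks.
sorted (value, group): (5,X), (8,X), (14,X), (17,X), (18,Y), (19,X), (22,X), (24,Y), (27,Y), (28,Y), (30,X), (31,Y), (36,Y), (38,Y), (39,Y)
ranks: 5->1, 8->2, 14->3, 17->4, 18->5, 19->6, 22->7, 24->8, 27->9, 28->10, 30->11, 31->12, 36->13, 38->14, 39->15
Step 2: Rank sum for X: R1 = 1 + 2 + 3 + 4 + 6 + 7 + 11 = 34.
Step 3: U_X = R1 - n1(n1+1)/2 = 34 - 7*8/2 = 34 - 28 = 6.
       U_Y = n1*n2 - U_X = 56 - 6 = 50.
Step 4: No ties, so the exact null distribution of U (based on enumerating the C(15,7) = 6435 equally likely rank assignments) gives the two-sided p-value.
Step 5: p-value = 0.009324; compare to alpha = 0.05. reject H0.

U_X = 6, p = 0.009324, reject H0 at alpha = 0.05.


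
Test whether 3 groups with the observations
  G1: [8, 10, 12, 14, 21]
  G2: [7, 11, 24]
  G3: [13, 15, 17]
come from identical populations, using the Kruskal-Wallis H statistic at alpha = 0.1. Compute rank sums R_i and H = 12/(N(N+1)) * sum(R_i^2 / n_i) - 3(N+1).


Step 1: Combine all N = 11 observations and assign midranks.
sorted (value, group, rank): (7,G2,1), (8,G1,2), (10,G1,3), (11,G2,4), (12,G1,5), (13,G3,6), (14,G1,7), (15,G3,8), (17,G3,9), (21,G1,10), (24,G2,11)
Step 2: Sum ranks within each group.
R_1 = 27 (n_1 = 5)
R_2 = 16 (n_2 = 3)
R_3 = 23 (n_3 = 3)
Step 3: H = 12/(N(N+1)) * sum(R_i^2/n_i) - 3(N+1)
     = 12/(11*12) * (27^2/5 + 16^2/3 + 23^2/3) - 3*12
     = 0.090909 * 407.467 - 36
     = 1.042424.
Step 4: No ties, so H is used without correction.
Step 5: Under H0, H ~ chi^2(2); p-value = 0.593800.
Step 6: alpha = 0.1. fail to reject H0.

H = 1.0424, df = 2, p = 0.593800, fail to reject H0.


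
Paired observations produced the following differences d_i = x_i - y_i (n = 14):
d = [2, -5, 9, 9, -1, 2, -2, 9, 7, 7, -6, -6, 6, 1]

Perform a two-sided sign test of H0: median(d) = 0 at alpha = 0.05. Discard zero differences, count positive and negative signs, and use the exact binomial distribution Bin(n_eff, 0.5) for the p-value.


Step 1: Discard zero differences. Original n = 14; n_eff = number of nonzero differences = 14.
Nonzero differences (with sign): +2, -5, +9, +9, -1, +2, -2, +9, +7, +7, -6, -6, +6, +1
Step 2: Count signs: positive = 9, negative = 5.
Step 3: Under H0: P(positive) = 0.5, so the number of positives S ~ Bin(14, 0.5).
Step 4: Two-sided exact p-value = sum of Bin(14,0.5) probabilities at or below the observed probability = 0.423950.
Step 5: alpha = 0.05. fail to reject H0.

n_eff = 14, pos = 9, neg = 5, p = 0.423950, fail to reject H0.


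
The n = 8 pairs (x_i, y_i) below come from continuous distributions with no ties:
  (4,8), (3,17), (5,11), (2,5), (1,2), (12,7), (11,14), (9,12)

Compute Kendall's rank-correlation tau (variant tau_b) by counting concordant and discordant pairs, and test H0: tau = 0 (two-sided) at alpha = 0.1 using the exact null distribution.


Step 1: Enumerate the 28 unordered pairs (i,j) with i<j and classify each by sign(x_j-x_i) * sign(y_j-y_i).
  (1,2):dx=-1,dy=+9->D; (1,3):dx=+1,dy=+3->C; (1,4):dx=-2,dy=-3->C; (1,5):dx=-3,dy=-6->C
  (1,6):dx=+8,dy=-1->D; (1,7):dx=+7,dy=+6->C; (1,8):dx=+5,dy=+4->C; (2,3):dx=+2,dy=-6->D
  (2,4):dx=-1,dy=-12->C; (2,5):dx=-2,dy=-15->C; (2,6):dx=+9,dy=-10->D; (2,7):dx=+8,dy=-3->D
  (2,8):dx=+6,dy=-5->D; (3,4):dx=-3,dy=-6->C; (3,5):dx=-4,dy=-9->C; (3,6):dx=+7,dy=-4->D
  (3,7):dx=+6,dy=+3->C; (3,8):dx=+4,dy=+1->C; (4,5):dx=-1,dy=-3->C; (4,6):dx=+10,dy=+2->C
  (4,7):dx=+9,dy=+9->C; (4,8):dx=+7,dy=+7->C; (5,6):dx=+11,dy=+5->C; (5,7):dx=+10,dy=+12->C
  (5,8):dx=+8,dy=+10->C; (6,7):dx=-1,dy=+7->D; (6,8):dx=-3,dy=+5->D; (7,8):dx=-2,dy=-2->C
Step 2: C = 19, D = 9, total pairs = 28.
Step 3: tau = (C - D)/(n(n-1)/2) = (19 - 9)/28 = 0.357143.
Step 4: Exact two-sided p-value (enumerate n! = 40320 permutations of y under H0): p = 0.275099.
Step 5: alpha = 0.1. fail to reject H0.

tau_b = 0.3571 (C=19, D=9), p = 0.275099, fail to reject H0.


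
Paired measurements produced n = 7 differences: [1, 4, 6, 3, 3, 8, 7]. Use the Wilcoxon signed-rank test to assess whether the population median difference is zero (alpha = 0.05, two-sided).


Step 1: Drop any zero differences (none here) and take |d_i|.
|d| = [1, 4, 6, 3, 3, 8, 7]
Step 2: Midrank |d_i| (ties get averaged ranks).
ranks: |1|->1, |4|->4, |6|->5, |3|->2.5, |3|->2.5, |8|->7, |7|->6
Step 3: Attach original signs; sum ranks with positive sign and with negative sign.
W+ = 1 + 4 + 5 + 2.5 + 2.5 + 7 + 6 = 28
W- = 0 = 0
(Check: W+ + W- = 28 should equal n(n+1)/2 = 28.)
Step 4: Test statistic W = min(W+, W-) = 0.
Step 5: Ties in |d|, so use the tie-corrected normal approximation.
        E[W] = n(n+1)/4 = 7*8/4 = 14.
        Tie groups: |d|=3 (t=2); sum(t^3 - t) = 6.
        Var[W] = n(n+1)(2n+1)/24 - sum(t^3-t)/48 = 840/24 - 6/48 = 34.875.
        z = (W - E[W]) / sqrt(Var[W]) = (0 - 14) / 5.9055 = -2.3707.
        Two-sided p = 2*Phi(z) = 0.017756.
Step 6: alpha = 0.05. reject H0.

W+ = 28, W- = 0, W = min = 0, p = 0.017756, reject H0.


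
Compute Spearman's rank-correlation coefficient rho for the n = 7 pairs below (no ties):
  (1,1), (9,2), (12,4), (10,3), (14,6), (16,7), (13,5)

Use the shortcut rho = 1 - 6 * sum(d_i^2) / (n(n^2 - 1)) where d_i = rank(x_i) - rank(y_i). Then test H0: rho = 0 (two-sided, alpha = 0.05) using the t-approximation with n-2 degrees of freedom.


Step 1: Rank x and y separately (midranks; no ties here).
rank(x): 1->1, 9->2, 12->4, 10->3, 14->6, 16->7, 13->5
rank(y): 1->1, 2->2, 4->4, 3->3, 6->6, 7->7, 5->5
Step 2: d_i = R_x(i) - R_y(i); compute d_i^2.
  (1-1)^2=0, (2-2)^2=0, (4-4)^2=0, (3-3)^2=0, (6-6)^2=0, (7-7)^2=0, (5-5)^2=0
sum(d^2) = 0.
Step 3: rho = 1 - 6*0 / (7*(7^2 - 1)) = 1 - 0/336 = 1.000000.
Step 5: Two-sided p-value from the t-distribution with 5 df = 0.000000.
Step 6: alpha = 0.05. reject H0.

rho = 1.0000, p = 0.000000, reject H0 at alpha = 0.05.


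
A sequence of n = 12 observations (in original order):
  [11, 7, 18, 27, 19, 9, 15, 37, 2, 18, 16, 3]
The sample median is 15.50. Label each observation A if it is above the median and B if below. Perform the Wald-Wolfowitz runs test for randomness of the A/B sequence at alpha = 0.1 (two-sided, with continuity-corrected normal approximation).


Step 1: Compute median = 15.50; label A = above, B = below.
Labels in order: BBAAABBABAAB  (n_A = 6, n_B = 6)
Step 2: Count runs R = 7.
Step 3: Under H0 (random ordering), E[R] = 2*n_A*n_B/(n_A+n_B) + 1 = 2*6*6/12 + 1 = 7.0000.
        Var[R] = 2*n_A*n_B*(2*n_A*n_B - n_A - n_B) / ((n_A+n_B)^2 * (n_A+n_B-1)) = 4320/1584 = 2.7273.
        SD[R] = 1.6514.
Step 4: R = E[R], so z = 0 with no continuity correction.
Step 5: Two-sided p-value via normal approximation = 2*(1 - Phi(|z|)) = 1.000000.
Step 6: alpha = 0.1. fail to reject H0.

R = 7, z = 0.0000, p = 1.000000, fail to reject H0.


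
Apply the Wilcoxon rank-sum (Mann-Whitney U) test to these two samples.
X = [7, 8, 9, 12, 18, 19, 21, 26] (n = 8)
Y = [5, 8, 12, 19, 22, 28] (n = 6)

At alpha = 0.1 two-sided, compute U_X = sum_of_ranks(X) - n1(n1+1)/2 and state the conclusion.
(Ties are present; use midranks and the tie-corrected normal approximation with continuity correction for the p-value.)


Step 1: Combine and sort all 14 observations; assign midranks.
sorted (value, group): (5,Y), (7,X), (8,X), (8,Y), (9,X), (12,X), (12,Y), (18,X), (19,X), (19,Y), (21,X), (22,Y), (26,X), (28,Y)
ranks: 5->1, 7->2, 8->3.5, 8->3.5, 9->5, 12->6.5, 12->6.5, 18->8, 19->9.5, 19->9.5, 21->11, 22->12, 26->13, 28->14
Step 2: Rank sum for X: R1 = 2 + 3.5 + 5 + 6.5 + 8 + 9.5 + 11 + 13 = 58.5.
Step 3: U_X = R1 - n1(n1+1)/2 = 58.5 - 8*9/2 = 58.5 - 36 = 22.5.
       U_Y = n1*n2 - U_X = 48 - 22.5 = 25.5.
Step 4: Ties are present, so use the tie-corrected normal approximation (with continuity correction) for the p-value.
Step 5: p-value = 0.896941; compare to alpha = 0.1. fail to reject H0.

U_X = 22.5, p = 0.896941, fail to reject H0 at alpha = 0.1.


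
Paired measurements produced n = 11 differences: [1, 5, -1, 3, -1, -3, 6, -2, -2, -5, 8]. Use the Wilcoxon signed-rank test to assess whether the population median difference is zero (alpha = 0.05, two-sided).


Step 1: Drop any zero differences (none here) and take |d_i|.
|d| = [1, 5, 1, 3, 1, 3, 6, 2, 2, 5, 8]
Step 2: Midrank |d_i| (ties get averaged ranks).
ranks: |1|->2, |5|->8.5, |1|->2, |3|->6.5, |1|->2, |3|->6.5, |6|->10, |2|->4.5, |2|->4.5, |5|->8.5, |8|->11
Step 3: Attach original signs; sum ranks with positive sign and with negative sign.
W+ = 2 + 8.5 + 6.5 + 10 + 11 = 38
W- = 2 + 2 + 6.5 + 4.5 + 4.5 + 8.5 = 28
(Check: W+ + W- = 66 should equal n(n+1)/2 = 66.)
Step 4: Test statistic W = min(W+, W-) = 28.
Step 5: Ties in |d|, so use the tie-corrected normal approximation.
        E[W] = n(n+1)/4 = 11*12/4 = 33.
        Tie groups: |d|=1 (t=3), |d|=2 (t=2), |d|=3 (t=2), |d|=5 (t=2); sum(t^3 - t) = 42.
        Var[W] = n(n+1)(2n+1)/24 - sum(t^3-t)/48 = 3036/24 - 42/48 = 125.625.
        z = (W - E[W]) / sqrt(Var[W]) = (28 - 33) / 11.2083 = -0.4461.
        Two-sided p = 2*Phi(z) = 0.655525.
Step 6: alpha = 0.05. fail to reject H0.

W+ = 38, W- = 28, W = min = 28, p = 0.655525, fail to reject H0.


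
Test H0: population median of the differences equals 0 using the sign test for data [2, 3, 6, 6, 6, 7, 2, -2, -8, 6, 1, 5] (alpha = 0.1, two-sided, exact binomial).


Step 1: Discard zero differences. Original n = 12; n_eff = number of nonzero differences = 12.
Nonzero differences (with sign): +2, +3, +6, +6, +6, +7, +2, -2, -8, +6, +1, +5
Step 2: Count signs: positive = 10, negative = 2.
Step 3: Under H0: P(positive) = 0.5, so the number of positives S ~ Bin(12, 0.5).
Step 4: Two-sided exact p-value = sum of Bin(12,0.5) probabilities at or below the observed probability = 0.038574.
Step 5: alpha = 0.1. reject H0.

n_eff = 12, pos = 10, neg = 2, p = 0.038574, reject H0.


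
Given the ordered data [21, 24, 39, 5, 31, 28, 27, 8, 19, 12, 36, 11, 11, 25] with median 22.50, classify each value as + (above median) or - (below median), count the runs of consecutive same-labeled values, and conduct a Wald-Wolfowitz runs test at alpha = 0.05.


Step 1: Compute median = 22.50; label A = above, B = below.
Labels in order: BAABAAABBBABBA  (n_A = 7, n_B = 7)
Step 2: Count runs R = 8.
Step 3: Under H0 (random ordering), E[R] = 2*n_A*n_B/(n_A+n_B) + 1 = 2*7*7/14 + 1 = 8.0000.
        Var[R] = 2*n_A*n_B*(2*n_A*n_B - n_A - n_B) / ((n_A+n_B)^2 * (n_A+n_B-1)) = 8232/2548 = 3.2308.
        SD[R] = 1.7974.
Step 4: R = E[R], so z = 0 with no continuity correction.
Step 5: Two-sided p-value via normal approximation = 2*(1 - Phi(|z|)) = 1.000000.
Step 6: alpha = 0.05. fail to reject H0.

R = 8, z = 0.0000, p = 1.000000, fail to reject H0.


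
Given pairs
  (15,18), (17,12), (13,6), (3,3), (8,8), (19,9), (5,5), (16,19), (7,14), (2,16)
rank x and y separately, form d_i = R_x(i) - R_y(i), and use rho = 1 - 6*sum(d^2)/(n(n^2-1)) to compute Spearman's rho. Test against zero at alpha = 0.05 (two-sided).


Step 1: Rank x and y separately (midranks; no ties here).
rank(x): 15->7, 17->9, 13->6, 3->2, 8->5, 19->10, 5->3, 16->8, 7->4, 2->1
rank(y): 18->9, 12->6, 6->3, 3->1, 8->4, 9->5, 5->2, 19->10, 14->7, 16->8
Step 2: d_i = R_x(i) - R_y(i); compute d_i^2.
  (7-9)^2=4, (9-6)^2=9, (6-3)^2=9, (2-1)^2=1, (5-4)^2=1, (10-5)^2=25, (3-2)^2=1, (8-10)^2=4, (4-7)^2=9, (1-8)^2=49
sum(d^2) = 112.
Step 3: rho = 1 - 6*112 / (10*(10^2 - 1)) = 1 - 672/990 = 0.321212.
Step 4: Under H0, t = rho * sqrt((n-2)/(1-rho^2)) = 0.9594 ~ t(8).
Step 5: Two-sided p-value from the t-distribution with 8 df = 0.365468.
Step 6: alpha = 0.05. fail to reject H0.

rho = 0.3212, p = 0.365468, fail to reject H0 at alpha = 0.05.


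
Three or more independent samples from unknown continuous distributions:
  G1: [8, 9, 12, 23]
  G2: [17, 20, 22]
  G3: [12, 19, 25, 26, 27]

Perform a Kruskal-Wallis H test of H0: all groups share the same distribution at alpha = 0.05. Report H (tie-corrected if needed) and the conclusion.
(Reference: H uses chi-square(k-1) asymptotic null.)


Step 1: Combine all N = 12 observations and assign midranks.
sorted (value, group, rank): (8,G1,1), (9,G1,2), (12,G1,3.5), (12,G3,3.5), (17,G2,5), (19,G3,6), (20,G2,7), (22,G2,8), (23,G1,9), (25,G3,10), (26,G3,11), (27,G3,12)
Step 2: Sum ranks within each group.
R_1 = 15.5 (n_1 = 4)
R_2 = 20 (n_2 = 3)
R_3 = 42.5 (n_3 = 5)
Step 3: H = 12/(N(N+1)) * sum(R_i^2/n_i) - 3(N+1)
     = 12/(12*13) * (15.5^2/4 + 20^2/3 + 42.5^2/5) - 3*13
     = 0.076923 * 554.646 - 39
     = 3.665064.
Step 4: Ties present; correction factor C = 1 - 6/(12^3 - 12) = 0.996503. Corrected H = 3.665064 / 0.996503 = 3.677924.
Step 5: Under H0, H ~ chi^2(2); p-value = 0.158982.
Step 6: alpha = 0.05. fail to reject H0.

H = 3.6779, df = 2, p = 0.158982, fail to reject H0.


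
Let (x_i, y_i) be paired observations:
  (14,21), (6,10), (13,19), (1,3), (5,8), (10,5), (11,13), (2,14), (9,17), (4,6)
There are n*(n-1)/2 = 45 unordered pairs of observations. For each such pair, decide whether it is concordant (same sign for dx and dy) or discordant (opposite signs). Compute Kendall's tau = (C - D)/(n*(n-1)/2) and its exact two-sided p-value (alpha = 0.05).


Step 1: Enumerate the 45 unordered pairs (i,j) with i<j and classify each by sign(x_j-x_i) * sign(y_j-y_i).
  (1,2):dx=-8,dy=-11->C; (1,3):dx=-1,dy=-2->C; (1,4):dx=-13,dy=-18->C; (1,5):dx=-9,dy=-13->C
  (1,6):dx=-4,dy=-16->C; (1,7):dx=-3,dy=-8->C; (1,8):dx=-12,dy=-7->C; (1,9):dx=-5,dy=-4->C
  (1,10):dx=-10,dy=-15->C; (2,3):dx=+7,dy=+9->C; (2,4):dx=-5,dy=-7->C; (2,5):dx=-1,dy=-2->C
  (2,6):dx=+4,dy=-5->D; (2,7):dx=+5,dy=+3->C; (2,8):dx=-4,dy=+4->D; (2,9):dx=+3,dy=+7->C
  (2,10):dx=-2,dy=-4->C; (3,4):dx=-12,dy=-16->C; (3,5):dx=-8,dy=-11->C; (3,6):dx=-3,dy=-14->C
  (3,7):dx=-2,dy=-6->C; (3,8):dx=-11,dy=-5->C; (3,9):dx=-4,dy=-2->C; (3,10):dx=-9,dy=-13->C
  (4,5):dx=+4,dy=+5->C; (4,6):dx=+9,dy=+2->C; (4,7):dx=+10,dy=+10->C; (4,8):dx=+1,dy=+11->C
  (4,9):dx=+8,dy=+14->C; (4,10):dx=+3,dy=+3->C; (5,6):dx=+5,dy=-3->D; (5,7):dx=+6,dy=+5->C
  (5,8):dx=-3,dy=+6->D; (5,9):dx=+4,dy=+9->C; (5,10):dx=-1,dy=-2->C; (6,7):dx=+1,dy=+8->C
  (6,8):dx=-8,dy=+9->D; (6,9):dx=-1,dy=+12->D; (6,10):dx=-6,dy=+1->D; (7,8):dx=-9,dy=+1->D
  (7,9):dx=-2,dy=+4->D; (7,10):dx=-7,dy=-7->C; (8,9):dx=+7,dy=+3->C; (8,10):dx=+2,dy=-8->D
  (9,10):dx=-5,dy=-11->C
Step 2: C = 35, D = 10, total pairs = 45.
Step 3: tau = (C - D)/(n(n-1)/2) = (35 - 10)/45 = 0.555556.
Step 4: Exact two-sided p-value (enumerate n! = 3628800 permutations of y under H0): p = 0.028609.
Step 5: alpha = 0.05. reject H0.

tau_b = 0.5556 (C=35, D=10), p = 0.028609, reject H0.


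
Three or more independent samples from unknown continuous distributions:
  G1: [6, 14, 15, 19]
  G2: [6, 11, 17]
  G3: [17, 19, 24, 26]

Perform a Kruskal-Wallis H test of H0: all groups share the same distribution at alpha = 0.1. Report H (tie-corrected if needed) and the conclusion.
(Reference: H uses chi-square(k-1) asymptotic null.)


Step 1: Combine all N = 11 observations and assign midranks.
sorted (value, group, rank): (6,G1,1.5), (6,G2,1.5), (11,G2,3), (14,G1,4), (15,G1,5), (17,G2,6.5), (17,G3,6.5), (19,G1,8.5), (19,G3,8.5), (24,G3,10), (26,G3,11)
Step 2: Sum ranks within each group.
R_1 = 19 (n_1 = 4)
R_2 = 11 (n_2 = 3)
R_3 = 36 (n_3 = 4)
Step 3: H = 12/(N(N+1)) * sum(R_i^2/n_i) - 3(N+1)
     = 12/(11*12) * (19^2/4 + 11^2/3 + 36^2/4) - 3*12
     = 0.090909 * 454.583 - 36
     = 5.325758.
Step 4: Ties present; correction factor C = 1 - 18/(11^3 - 11) = 0.986364. Corrected H = 5.325758 / 0.986364 = 5.399386.
Step 5: Under H0, H ~ chi^2(2); p-value = 0.067226.
Step 6: alpha = 0.1. reject H0.

H = 5.3994, df = 2, p = 0.067226, reject H0.


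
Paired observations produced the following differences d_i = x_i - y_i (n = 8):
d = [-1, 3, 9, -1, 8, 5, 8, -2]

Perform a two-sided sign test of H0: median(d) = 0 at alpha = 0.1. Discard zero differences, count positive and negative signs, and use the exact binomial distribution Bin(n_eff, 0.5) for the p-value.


Step 1: Discard zero differences. Original n = 8; n_eff = number of nonzero differences = 8.
Nonzero differences (with sign): -1, +3, +9, -1, +8, +5, +8, -2
Step 2: Count signs: positive = 5, negative = 3.
Step 3: Under H0: P(positive) = 0.5, so the number of positives S ~ Bin(8, 0.5).
Step 4: Two-sided exact p-value = sum of Bin(8,0.5) probabilities at or below the observed probability = 0.726562.
Step 5: alpha = 0.1. fail to reject H0.

n_eff = 8, pos = 5, neg = 3, p = 0.726562, fail to reject H0.


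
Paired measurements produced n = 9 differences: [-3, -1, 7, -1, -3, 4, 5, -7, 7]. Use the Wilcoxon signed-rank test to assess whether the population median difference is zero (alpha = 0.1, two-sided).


Step 1: Drop any zero differences (none here) and take |d_i|.
|d| = [3, 1, 7, 1, 3, 4, 5, 7, 7]
Step 2: Midrank |d_i| (ties get averaged ranks).
ranks: |3|->3.5, |1|->1.5, |7|->8, |1|->1.5, |3|->3.5, |4|->5, |5|->6, |7|->8, |7|->8
Step 3: Attach original signs; sum ranks with positive sign and with negative sign.
W+ = 8 + 5 + 6 + 8 = 27
W- = 3.5 + 1.5 + 1.5 + 3.5 + 8 = 18
(Check: W+ + W- = 45 should equal n(n+1)/2 = 45.)
Step 4: Test statistic W = min(W+, W-) = 18.
Step 5: Ties in |d|, so use the tie-corrected normal approximation.
        E[W] = n(n+1)/4 = 9*10/4 = 22.5.
        Tie groups: |d|=1 (t=2), |d|=3 (t=2), |d|=7 (t=3); sum(t^3 - t) = 36.
        Var[W] = n(n+1)(2n+1)/24 - sum(t^3-t)/48 = 1710/24 - 36/48 = 70.5.
        z = (W - E[W]) / sqrt(Var[W]) = (18 - 22.5) / 8.3964 = -0.5359.
        Two-sided p = 2*Phi(z) = 0.591998.
Step 6: alpha = 0.1. fail to reject H0.

W+ = 27, W- = 18, W = min = 18, p = 0.591998, fail to reject H0.


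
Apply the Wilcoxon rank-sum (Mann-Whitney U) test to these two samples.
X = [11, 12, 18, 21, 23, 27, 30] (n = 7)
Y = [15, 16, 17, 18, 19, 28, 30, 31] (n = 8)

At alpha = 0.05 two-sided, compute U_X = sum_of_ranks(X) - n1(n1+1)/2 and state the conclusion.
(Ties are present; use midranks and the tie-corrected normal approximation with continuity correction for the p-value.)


Step 1: Combine and sort all 15 observations; assign midranks.
sorted (value, group): (11,X), (12,X), (15,Y), (16,Y), (17,Y), (18,X), (18,Y), (19,Y), (21,X), (23,X), (27,X), (28,Y), (30,X), (30,Y), (31,Y)
ranks: 11->1, 12->2, 15->3, 16->4, 17->5, 18->6.5, 18->6.5, 19->8, 21->9, 23->10, 27->11, 28->12, 30->13.5, 30->13.5, 31->15
Step 2: Rank sum for X: R1 = 1 + 2 + 6.5 + 9 + 10 + 11 + 13.5 = 53.
Step 3: U_X = R1 - n1(n1+1)/2 = 53 - 7*8/2 = 53 - 28 = 25.
       U_Y = n1*n2 - U_X = 56 - 25 = 31.
Step 4: Ties are present, so use the tie-corrected normal approximation (with continuity correction) for the p-value.
Step 5: p-value = 0.771941; compare to alpha = 0.05. fail to reject H0.

U_X = 25, p = 0.771941, fail to reject H0 at alpha = 0.05.


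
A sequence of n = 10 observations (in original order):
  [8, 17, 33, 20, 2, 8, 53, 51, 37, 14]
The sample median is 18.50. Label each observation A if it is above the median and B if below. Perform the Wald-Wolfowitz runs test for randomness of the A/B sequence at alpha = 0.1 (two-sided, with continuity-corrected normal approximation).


Step 1: Compute median = 18.50; label A = above, B = below.
Labels in order: BBAABBAAAB  (n_A = 5, n_B = 5)
Step 2: Count runs R = 5.
Step 3: Under H0 (random ordering), E[R] = 2*n_A*n_B/(n_A+n_B) + 1 = 2*5*5/10 + 1 = 6.0000.
        Var[R] = 2*n_A*n_B*(2*n_A*n_B - n_A - n_B) / ((n_A+n_B)^2 * (n_A+n_B-1)) = 2000/900 = 2.2222.
        SD[R] = 1.4907.
Step 4: Continuity-corrected z = (R + 0.5 - E[R]) / SD[R] = (5 + 0.5 - 6.0000) / 1.4907 = -0.3354.
Step 5: Two-sided p-value via normal approximation = 2*(1 - Phi(|z|)) = 0.737316.
Step 6: alpha = 0.1. fail to reject H0.

R = 5, z = -0.3354, p = 0.737316, fail to reject H0.


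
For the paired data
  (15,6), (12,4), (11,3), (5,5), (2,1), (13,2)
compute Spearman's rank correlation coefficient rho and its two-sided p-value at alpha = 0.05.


Step 1: Rank x and y separately (midranks; no ties here).
rank(x): 15->6, 12->4, 11->3, 5->2, 2->1, 13->5
rank(y): 6->6, 4->4, 3->3, 5->5, 1->1, 2->2
Step 2: d_i = R_x(i) - R_y(i); compute d_i^2.
  (6-6)^2=0, (4-4)^2=0, (3-3)^2=0, (2-5)^2=9, (1-1)^2=0, (5-2)^2=9
sum(d^2) = 18.
Step 3: rho = 1 - 6*18 / (6*(6^2 - 1)) = 1 - 108/210 = 0.485714.
Step 4: Under H0, t = rho * sqrt((n-2)/(1-rho^2)) = 1.1113 ~ t(4).
Step 5: Two-sided p-value from the t-distribution with 4 df = 0.328723.
Step 6: alpha = 0.05. fail to reject H0.

rho = 0.4857, p = 0.328723, fail to reject H0 at alpha = 0.05.


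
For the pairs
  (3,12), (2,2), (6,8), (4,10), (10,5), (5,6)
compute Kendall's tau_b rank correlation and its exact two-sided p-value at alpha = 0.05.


Step 1: Enumerate the 15 unordered pairs (i,j) with i<j and classify each by sign(x_j-x_i) * sign(y_j-y_i).
  (1,2):dx=-1,dy=-10->C; (1,3):dx=+3,dy=-4->D; (1,4):dx=+1,dy=-2->D; (1,5):dx=+7,dy=-7->D
  (1,6):dx=+2,dy=-6->D; (2,3):dx=+4,dy=+6->C; (2,4):dx=+2,dy=+8->C; (2,5):dx=+8,dy=+3->C
  (2,6):dx=+3,dy=+4->C; (3,4):dx=-2,dy=+2->D; (3,5):dx=+4,dy=-3->D; (3,6):dx=-1,dy=-2->C
  (4,5):dx=+6,dy=-5->D; (4,6):dx=+1,dy=-4->D; (5,6):dx=-5,dy=+1->D
Step 2: C = 6, D = 9, total pairs = 15.
Step 3: tau = (C - D)/(n(n-1)/2) = (6 - 9)/15 = -0.200000.
Step 4: Exact two-sided p-value (enumerate n! = 720 permutations of y under H0): p = 0.719444.
Step 5: alpha = 0.05. fail to reject H0.

tau_b = -0.2000 (C=6, D=9), p = 0.719444, fail to reject H0.


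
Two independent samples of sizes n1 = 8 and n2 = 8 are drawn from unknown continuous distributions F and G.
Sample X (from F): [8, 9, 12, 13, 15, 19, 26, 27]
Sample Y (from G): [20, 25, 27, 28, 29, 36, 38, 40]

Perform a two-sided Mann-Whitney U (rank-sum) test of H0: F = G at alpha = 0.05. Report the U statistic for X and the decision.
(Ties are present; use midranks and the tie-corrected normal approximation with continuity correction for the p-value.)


Step 1: Combine and sort all 16 observations; assign midranks.
sorted (value, group): (8,X), (9,X), (12,X), (13,X), (15,X), (19,X), (20,Y), (25,Y), (26,X), (27,X), (27,Y), (28,Y), (29,Y), (36,Y), (38,Y), (40,Y)
ranks: 8->1, 9->2, 12->3, 13->4, 15->5, 19->6, 20->7, 25->8, 26->9, 27->10.5, 27->10.5, 28->12, 29->13, 36->14, 38->15, 40->16
Step 2: Rank sum for X: R1 = 1 + 2 + 3 + 4 + 5 + 6 + 9 + 10.5 = 40.5.
Step 3: U_X = R1 - n1(n1+1)/2 = 40.5 - 8*9/2 = 40.5 - 36 = 4.5.
       U_Y = n1*n2 - U_X = 64 - 4.5 = 59.5.
Step 4: Ties are present, so use the tie-corrected normal approximation (with continuity correction) for the p-value.
Step 5: p-value = 0.004545; compare to alpha = 0.05. reject H0.

U_X = 4.5, p = 0.004545, reject H0 at alpha = 0.05.


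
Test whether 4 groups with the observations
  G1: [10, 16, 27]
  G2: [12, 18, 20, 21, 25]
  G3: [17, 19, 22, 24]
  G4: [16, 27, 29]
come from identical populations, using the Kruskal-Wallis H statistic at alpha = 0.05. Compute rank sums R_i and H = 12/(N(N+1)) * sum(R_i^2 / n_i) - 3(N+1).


Step 1: Combine all N = 15 observations and assign midranks.
sorted (value, group, rank): (10,G1,1), (12,G2,2), (16,G1,3.5), (16,G4,3.5), (17,G3,5), (18,G2,6), (19,G3,7), (20,G2,8), (21,G2,9), (22,G3,10), (24,G3,11), (25,G2,12), (27,G1,13.5), (27,G4,13.5), (29,G4,15)
Step 2: Sum ranks within each group.
R_1 = 18 (n_1 = 3)
R_2 = 37 (n_2 = 5)
R_3 = 33 (n_3 = 4)
R_4 = 32 (n_4 = 3)
Step 3: H = 12/(N(N+1)) * sum(R_i^2/n_i) - 3(N+1)
     = 12/(15*16) * (18^2/3 + 37^2/5 + 33^2/4 + 32^2/3) - 3*16
     = 0.050000 * 995.383 - 48
     = 1.769167.
Step 4: Ties present; correction factor C = 1 - 12/(15^3 - 15) = 0.996429. Corrected H = 1.769167 / 0.996429 = 1.775508.
Step 5: Under H0, H ~ chi^2(3); p-value = 0.620279.
Step 6: alpha = 0.05. fail to reject H0.

H = 1.7755, df = 3, p = 0.620279, fail to reject H0.


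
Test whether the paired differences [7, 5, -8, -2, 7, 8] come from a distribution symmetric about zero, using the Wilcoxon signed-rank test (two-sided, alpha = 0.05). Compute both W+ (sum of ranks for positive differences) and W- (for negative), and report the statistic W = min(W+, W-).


Step 1: Drop any zero differences (none here) and take |d_i|.
|d| = [7, 5, 8, 2, 7, 8]
Step 2: Midrank |d_i| (ties get averaged ranks).
ranks: |7|->3.5, |5|->2, |8|->5.5, |2|->1, |7|->3.5, |8|->5.5
Step 3: Attach original signs; sum ranks with positive sign and with negative sign.
W+ = 3.5 + 2 + 3.5 + 5.5 = 14.5
W- = 5.5 + 1 = 6.5
(Check: W+ + W- = 21 should equal n(n+1)/2 = 21.)
Step 4: Test statistic W = min(W+, W-) = 6.5.
Step 5: Ties in |d|, so use the tie-corrected normal approximation.
        E[W] = n(n+1)/4 = 6*7/4 = 10.5.
        Tie groups: |d|=7 (t=2), |d|=8 (t=2); sum(t^3 - t) = 12.
        Var[W] = n(n+1)(2n+1)/24 - sum(t^3-t)/48 = 546/24 - 12/48 = 22.5.
        z = (W - E[W]) / sqrt(Var[W]) = (6.5 - 10.5) / 4.7434 = -0.8433.
        Two-sided p = 2*Phi(z) = 0.399075.
Step 6: alpha = 0.05. fail to reject H0.

W+ = 14.5, W- = 6.5, W = min = 6.5, p = 0.399075, fail to reject H0.


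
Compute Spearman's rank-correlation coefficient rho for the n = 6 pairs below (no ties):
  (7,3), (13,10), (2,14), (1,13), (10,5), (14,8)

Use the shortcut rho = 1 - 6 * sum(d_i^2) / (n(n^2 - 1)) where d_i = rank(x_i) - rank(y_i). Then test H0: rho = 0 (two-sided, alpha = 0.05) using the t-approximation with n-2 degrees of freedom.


Step 1: Rank x and y separately (midranks; no ties here).
rank(x): 7->3, 13->5, 2->2, 1->1, 10->4, 14->6
rank(y): 3->1, 10->4, 14->6, 13->5, 5->2, 8->3
Step 2: d_i = R_x(i) - R_y(i); compute d_i^2.
  (3-1)^2=4, (5-4)^2=1, (2-6)^2=16, (1-5)^2=16, (4-2)^2=4, (6-3)^2=9
sum(d^2) = 50.
Step 3: rho = 1 - 6*50 / (6*(6^2 - 1)) = 1 - 300/210 = -0.428571.
Step 4: Under H0, t = rho * sqrt((n-2)/(1-rho^2)) = -0.9487 ~ t(4).
Step 5: Two-sided p-value from the t-distribution with 4 df = 0.396501.
Step 6: alpha = 0.05. fail to reject H0.

rho = -0.4286, p = 0.396501, fail to reject H0 at alpha = 0.05.


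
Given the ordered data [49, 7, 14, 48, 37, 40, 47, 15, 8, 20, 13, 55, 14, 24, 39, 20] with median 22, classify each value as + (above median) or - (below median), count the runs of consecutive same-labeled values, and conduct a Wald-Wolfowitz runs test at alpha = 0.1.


Step 1: Compute median = 22; label A = above, B = below.
Labels in order: ABBAAAABBBBABAAB  (n_A = 8, n_B = 8)
Step 2: Count runs R = 8.
Step 3: Under H0 (random ordering), E[R] = 2*n_A*n_B/(n_A+n_B) + 1 = 2*8*8/16 + 1 = 9.0000.
        Var[R] = 2*n_A*n_B*(2*n_A*n_B - n_A - n_B) / ((n_A+n_B)^2 * (n_A+n_B-1)) = 14336/3840 = 3.7333.
        SD[R] = 1.9322.
Step 4: Continuity-corrected z = (R + 0.5 - E[R]) / SD[R] = (8 + 0.5 - 9.0000) / 1.9322 = -0.2588.
Step 5: Two-sided p-value via normal approximation = 2*(1 - Phi(|z|)) = 0.795809.
Step 6: alpha = 0.1. fail to reject H0.

R = 8, z = -0.2588, p = 0.795809, fail to reject H0.


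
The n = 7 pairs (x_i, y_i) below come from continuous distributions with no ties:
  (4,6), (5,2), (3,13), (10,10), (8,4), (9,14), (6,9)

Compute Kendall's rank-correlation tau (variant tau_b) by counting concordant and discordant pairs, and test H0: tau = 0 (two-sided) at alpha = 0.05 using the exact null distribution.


Step 1: Enumerate the 21 unordered pairs (i,j) with i<j and classify each by sign(x_j-x_i) * sign(y_j-y_i).
  (1,2):dx=+1,dy=-4->D; (1,3):dx=-1,dy=+7->D; (1,4):dx=+6,dy=+4->C; (1,5):dx=+4,dy=-2->D
  (1,6):dx=+5,dy=+8->C; (1,7):dx=+2,dy=+3->C; (2,3):dx=-2,dy=+11->D; (2,4):dx=+5,dy=+8->C
  (2,5):dx=+3,dy=+2->C; (2,6):dx=+4,dy=+12->C; (2,7):dx=+1,dy=+7->C; (3,4):dx=+7,dy=-3->D
  (3,5):dx=+5,dy=-9->D; (3,6):dx=+6,dy=+1->C; (3,7):dx=+3,dy=-4->D; (4,5):dx=-2,dy=-6->C
  (4,6):dx=-1,dy=+4->D; (4,7):dx=-4,dy=-1->C; (5,6):dx=+1,dy=+10->C; (5,7):dx=-2,dy=+5->D
  (6,7):dx=-3,dy=-5->C
Step 2: C = 12, D = 9, total pairs = 21.
Step 3: tau = (C - D)/(n(n-1)/2) = (12 - 9)/21 = 0.142857.
Step 4: Exact two-sided p-value (enumerate n! = 5040 permutations of y under H0): p = 0.772619.
Step 5: alpha = 0.05. fail to reject H0.

tau_b = 0.1429 (C=12, D=9), p = 0.772619, fail to reject H0.


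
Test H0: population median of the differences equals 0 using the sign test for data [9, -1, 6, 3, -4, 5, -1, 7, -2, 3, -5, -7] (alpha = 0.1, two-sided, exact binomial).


Step 1: Discard zero differences. Original n = 12; n_eff = number of nonzero differences = 12.
Nonzero differences (with sign): +9, -1, +6, +3, -4, +5, -1, +7, -2, +3, -5, -7
Step 2: Count signs: positive = 6, negative = 6.
Step 3: Under H0: P(positive) = 0.5, so the number of positives S ~ Bin(12, 0.5).
Step 4: Two-sided exact p-value = sum of Bin(12,0.5) probabilities at or below the observed probability = 1.000000.
Step 5: alpha = 0.1. fail to reject H0.

n_eff = 12, pos = 6, neg = 6, p = 1.000000, fail to reject H0.


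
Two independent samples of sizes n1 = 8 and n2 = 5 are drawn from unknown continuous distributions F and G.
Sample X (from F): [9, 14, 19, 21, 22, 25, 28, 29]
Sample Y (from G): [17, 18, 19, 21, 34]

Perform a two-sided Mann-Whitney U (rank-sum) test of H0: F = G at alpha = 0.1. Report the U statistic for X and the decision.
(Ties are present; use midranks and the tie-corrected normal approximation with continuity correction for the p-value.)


Step 1: Combine and sort all 13 observations; assign midranks.
sorted (value, group): (9,X), (14,X), (17,Y), (18,Y), (19,X), (19,Y), (21,X), (21,Y), (22,X), (25,X), (28,X), (29,X), (34,Y)
ranks: 9->1, 14->2, 17->3, 18->4, 19->5.5, 19->5.5, 21->7.5, 21->7.5, 22->9, 25->10, 28->11, 29->12, 34->13
Step 2: Rank sum for X: R1 = 1 + 2 + 5.5 + 7.5 + 9 + 10 + 11 + 12 = 58.
Step 3: U_X = R1 - n1(n1+1)/2 = 58 - 8*9/2 = 58 - 36 = 22.
       U_Y = n1*n2 - U_X = 40 - 22 = 18.
Step 4: Ties are present, so use the tie-corrected normal approximation (with continuity correction) for the p-value.
Step 5: p-value = 0.825728; compare to alpha = 0.1. fail to reject H0.

U_X = 22, p = 0.825728, fail to reject H0 at alpha = 0.1.
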